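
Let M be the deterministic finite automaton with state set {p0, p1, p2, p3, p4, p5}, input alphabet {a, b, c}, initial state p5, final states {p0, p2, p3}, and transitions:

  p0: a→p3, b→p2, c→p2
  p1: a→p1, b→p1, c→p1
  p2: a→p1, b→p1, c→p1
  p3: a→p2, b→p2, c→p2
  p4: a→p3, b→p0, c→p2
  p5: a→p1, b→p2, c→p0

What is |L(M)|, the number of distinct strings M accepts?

The useful subgraph on states {p0, p2, p3, p5} is acyclic, so L(M) is finite; the longest accepting path visits 4 useful states, giving maximum string length 3.
Counting accepting paths from p5 by length: 2 of length 1, 3 of length 2, 3 of length 3. Total 8.

8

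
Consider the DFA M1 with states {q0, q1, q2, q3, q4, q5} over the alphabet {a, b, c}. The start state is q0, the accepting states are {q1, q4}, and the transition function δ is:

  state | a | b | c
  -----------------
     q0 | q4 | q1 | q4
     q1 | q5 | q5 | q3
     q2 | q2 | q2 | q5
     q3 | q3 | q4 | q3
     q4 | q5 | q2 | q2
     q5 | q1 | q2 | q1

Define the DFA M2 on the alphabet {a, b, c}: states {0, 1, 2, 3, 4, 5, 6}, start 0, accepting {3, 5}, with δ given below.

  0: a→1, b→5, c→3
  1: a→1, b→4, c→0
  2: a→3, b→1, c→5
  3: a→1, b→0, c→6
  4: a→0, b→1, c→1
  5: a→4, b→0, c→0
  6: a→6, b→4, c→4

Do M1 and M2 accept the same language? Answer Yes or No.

The string a is accepted by M1 but rejected by M2.
So L(M1) ≠ L(M2).

No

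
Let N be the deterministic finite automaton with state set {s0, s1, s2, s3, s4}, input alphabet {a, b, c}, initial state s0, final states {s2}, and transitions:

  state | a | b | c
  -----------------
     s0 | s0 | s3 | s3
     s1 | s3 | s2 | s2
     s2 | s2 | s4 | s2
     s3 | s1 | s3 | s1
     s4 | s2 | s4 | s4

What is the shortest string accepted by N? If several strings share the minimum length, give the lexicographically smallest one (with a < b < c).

bab

A breadth-first search from s0 reaches an accepting state first via the path s0 → s3 → s1 → s2 on input bab.
No string of length < 3 is accepted (BFS exhausts all shorter strings without reaching an accepting state), and bab is the lexicographically least accepting string of length 3.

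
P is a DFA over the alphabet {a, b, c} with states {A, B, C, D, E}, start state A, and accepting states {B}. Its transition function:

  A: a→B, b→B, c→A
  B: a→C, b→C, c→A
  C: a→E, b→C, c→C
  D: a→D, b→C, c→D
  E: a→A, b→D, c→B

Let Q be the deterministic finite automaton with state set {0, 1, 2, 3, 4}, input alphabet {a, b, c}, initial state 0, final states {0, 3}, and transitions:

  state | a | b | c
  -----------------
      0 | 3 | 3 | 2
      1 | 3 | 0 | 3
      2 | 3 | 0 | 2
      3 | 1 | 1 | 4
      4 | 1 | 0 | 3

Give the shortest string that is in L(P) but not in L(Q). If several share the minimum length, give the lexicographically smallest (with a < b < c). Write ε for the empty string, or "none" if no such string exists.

aca

The string aca is accepted by P but not by Q.
No shorter string lies in the difference, and aca is the lexicographically first length-3 string in L(P) \ L(Q).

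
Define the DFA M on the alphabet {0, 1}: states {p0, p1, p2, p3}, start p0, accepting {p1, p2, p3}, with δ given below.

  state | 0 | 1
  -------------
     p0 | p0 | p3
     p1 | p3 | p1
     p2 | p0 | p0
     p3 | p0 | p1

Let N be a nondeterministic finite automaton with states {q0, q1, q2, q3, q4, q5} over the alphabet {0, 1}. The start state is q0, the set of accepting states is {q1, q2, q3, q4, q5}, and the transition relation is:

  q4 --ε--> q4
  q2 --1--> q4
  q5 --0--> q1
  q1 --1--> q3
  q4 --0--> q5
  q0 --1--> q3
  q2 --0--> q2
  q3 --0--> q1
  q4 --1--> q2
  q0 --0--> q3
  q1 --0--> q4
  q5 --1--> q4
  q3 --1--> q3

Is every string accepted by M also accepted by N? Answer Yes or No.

Yes

Exploring the product automaton M × N from the start pair (p0, q0), following both machines on each input symbol, reaches 14 state pairs: (p0, q0), (p0, q3), (p3, q3), (p0, q1), (p1, q3), (p0, q4), (p3, q1), (p0, q5), (p3, q2), (p3, q4), (p0, q2), (p1, q4), (p1, q2), (p3, q5).
M accepts in {p1, p2, p3} and N accepts in {q1, q2, q3, q4, q5}. The reachable pairs whose M-component is accepting are (p3, q3), (p1, q3), (p3, q1), (p3, q2), (p3, q4), (p1, q4), (p1, q2), (p3, q5); in each of them the N-component is accepting too, so the product for L(M) \ L(N) (M-component accepting, N-component rejecting) has no reachable accepting pair and the difference is empty.
Hence every string in L(M) is also in L(N).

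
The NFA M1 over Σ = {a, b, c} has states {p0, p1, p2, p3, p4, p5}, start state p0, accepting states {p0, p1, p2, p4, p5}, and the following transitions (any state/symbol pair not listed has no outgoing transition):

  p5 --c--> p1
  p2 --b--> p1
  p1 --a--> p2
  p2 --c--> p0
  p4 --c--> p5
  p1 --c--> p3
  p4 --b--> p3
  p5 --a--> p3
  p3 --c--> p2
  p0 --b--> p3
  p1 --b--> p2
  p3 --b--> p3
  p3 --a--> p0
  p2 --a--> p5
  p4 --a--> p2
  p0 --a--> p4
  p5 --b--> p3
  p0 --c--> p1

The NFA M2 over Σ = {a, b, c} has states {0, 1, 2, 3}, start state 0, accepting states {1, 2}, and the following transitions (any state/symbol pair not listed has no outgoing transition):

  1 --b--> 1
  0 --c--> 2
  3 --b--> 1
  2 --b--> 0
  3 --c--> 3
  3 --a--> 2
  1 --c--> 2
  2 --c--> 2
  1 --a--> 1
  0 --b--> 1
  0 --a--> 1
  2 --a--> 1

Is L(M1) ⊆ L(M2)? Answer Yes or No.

No

The empty string ε is in L(M1) but not in L(M2).
So L(M1) ⊄ L(M2).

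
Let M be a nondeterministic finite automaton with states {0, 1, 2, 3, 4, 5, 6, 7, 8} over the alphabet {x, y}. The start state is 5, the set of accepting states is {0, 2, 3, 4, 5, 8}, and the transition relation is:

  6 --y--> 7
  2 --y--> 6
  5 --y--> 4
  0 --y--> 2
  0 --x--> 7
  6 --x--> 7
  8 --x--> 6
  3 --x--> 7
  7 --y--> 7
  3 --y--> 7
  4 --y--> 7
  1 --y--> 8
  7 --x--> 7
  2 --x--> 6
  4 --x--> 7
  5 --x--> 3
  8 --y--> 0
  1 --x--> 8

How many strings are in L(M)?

The useful subgraph on states {3, 4, 5} is acyclic, so L(M) is finite; the longest accepting path visits 2 useful states, giving maximum string length 1.
Counting accepting paths from 5 by length: 1 of length 0, 2 of length 1. Total 3.

3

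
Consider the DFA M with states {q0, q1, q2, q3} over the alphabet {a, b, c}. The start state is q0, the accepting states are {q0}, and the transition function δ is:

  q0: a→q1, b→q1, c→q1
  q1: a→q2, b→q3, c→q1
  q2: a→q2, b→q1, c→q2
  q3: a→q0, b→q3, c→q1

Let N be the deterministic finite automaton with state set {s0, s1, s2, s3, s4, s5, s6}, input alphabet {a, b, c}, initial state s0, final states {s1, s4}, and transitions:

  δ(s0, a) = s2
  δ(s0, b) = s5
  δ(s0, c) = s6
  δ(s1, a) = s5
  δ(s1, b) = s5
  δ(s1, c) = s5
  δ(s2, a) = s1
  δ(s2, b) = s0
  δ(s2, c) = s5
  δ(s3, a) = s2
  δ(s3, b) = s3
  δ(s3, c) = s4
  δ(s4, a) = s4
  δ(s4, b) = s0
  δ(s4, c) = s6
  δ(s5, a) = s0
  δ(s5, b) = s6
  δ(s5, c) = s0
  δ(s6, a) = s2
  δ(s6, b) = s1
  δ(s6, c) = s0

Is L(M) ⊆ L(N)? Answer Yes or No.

No

The empty string ε is in L(M) but not in L(N).
So L(M) ⊄ L(N).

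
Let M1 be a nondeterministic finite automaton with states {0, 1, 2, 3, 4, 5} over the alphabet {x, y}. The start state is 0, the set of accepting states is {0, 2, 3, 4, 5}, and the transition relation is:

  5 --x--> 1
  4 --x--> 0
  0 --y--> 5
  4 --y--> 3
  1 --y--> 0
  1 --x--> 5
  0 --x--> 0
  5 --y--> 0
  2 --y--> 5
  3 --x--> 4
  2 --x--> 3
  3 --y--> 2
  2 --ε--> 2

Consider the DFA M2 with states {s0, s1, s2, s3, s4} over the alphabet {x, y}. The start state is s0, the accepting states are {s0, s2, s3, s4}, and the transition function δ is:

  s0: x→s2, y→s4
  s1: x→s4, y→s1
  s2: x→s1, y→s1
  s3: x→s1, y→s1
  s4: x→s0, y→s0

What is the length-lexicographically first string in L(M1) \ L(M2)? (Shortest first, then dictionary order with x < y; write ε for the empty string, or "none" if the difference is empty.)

xx

The string xx is accepted by M1 but not by M2.
No shorter string lies in the difference, and xx is the lexicographically first length-2 string in L(M1) \ L(M2).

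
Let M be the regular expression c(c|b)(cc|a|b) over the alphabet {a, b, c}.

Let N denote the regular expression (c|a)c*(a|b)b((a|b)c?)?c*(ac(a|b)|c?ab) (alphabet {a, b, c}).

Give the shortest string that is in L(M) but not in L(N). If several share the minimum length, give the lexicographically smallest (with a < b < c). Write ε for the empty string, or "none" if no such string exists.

The string cba is accepted by M but not by N.
No shorter string lies in the difference, and cba is the lexicographically first length-3 string in L(M) \ L(N).

cba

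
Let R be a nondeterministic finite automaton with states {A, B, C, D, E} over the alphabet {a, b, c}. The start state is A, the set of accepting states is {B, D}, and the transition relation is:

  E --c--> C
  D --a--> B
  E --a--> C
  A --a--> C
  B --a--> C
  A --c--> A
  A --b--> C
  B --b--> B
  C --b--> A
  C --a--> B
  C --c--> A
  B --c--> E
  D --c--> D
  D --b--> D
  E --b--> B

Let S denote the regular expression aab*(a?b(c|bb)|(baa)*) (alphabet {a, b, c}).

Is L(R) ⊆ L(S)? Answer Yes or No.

No

The string ba is in L(R) but not in L(S).
So L(R) ⊄ L(S).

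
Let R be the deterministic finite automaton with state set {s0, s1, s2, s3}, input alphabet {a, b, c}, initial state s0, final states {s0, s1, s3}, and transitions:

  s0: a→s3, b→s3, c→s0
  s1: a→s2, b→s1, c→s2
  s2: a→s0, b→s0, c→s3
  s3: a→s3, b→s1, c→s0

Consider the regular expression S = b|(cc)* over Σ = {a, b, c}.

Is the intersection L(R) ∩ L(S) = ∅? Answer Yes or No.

The empty string ε is accepted by both R and S.
Hence L(R) ∩ L(S) ≠ ∅.

No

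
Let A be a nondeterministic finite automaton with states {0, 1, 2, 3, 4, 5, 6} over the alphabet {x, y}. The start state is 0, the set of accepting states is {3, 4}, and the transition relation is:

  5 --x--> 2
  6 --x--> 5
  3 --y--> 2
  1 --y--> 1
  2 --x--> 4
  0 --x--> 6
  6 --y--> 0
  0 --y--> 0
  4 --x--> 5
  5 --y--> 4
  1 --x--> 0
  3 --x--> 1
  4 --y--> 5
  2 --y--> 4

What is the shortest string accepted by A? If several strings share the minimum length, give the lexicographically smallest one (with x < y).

xxy

A breadth-first search from 0 reaches an accepting state first via the path 0 → 6 → 5 → 4 on input xxy.
No string of length < 3 is accepted (BFS exhausts all shorter strings without reaching an accepting state), and xxy is the lexicographically least accepting string of length 3.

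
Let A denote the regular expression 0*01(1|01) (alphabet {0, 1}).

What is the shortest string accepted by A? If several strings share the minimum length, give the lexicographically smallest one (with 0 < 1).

011

By inspection of the expression, no string of length less than 3 matches, and 011 is the lexicographically first match of length 3.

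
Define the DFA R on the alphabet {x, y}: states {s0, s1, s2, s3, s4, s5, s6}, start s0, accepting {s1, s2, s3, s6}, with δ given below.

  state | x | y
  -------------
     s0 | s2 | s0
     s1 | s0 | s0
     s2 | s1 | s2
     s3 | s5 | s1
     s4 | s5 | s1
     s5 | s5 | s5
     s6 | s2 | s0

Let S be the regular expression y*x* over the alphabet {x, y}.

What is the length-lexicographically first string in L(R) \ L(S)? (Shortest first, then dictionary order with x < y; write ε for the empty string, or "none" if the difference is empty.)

The string xy is accepted by R but not by S.
No shorter string lies in the difference, and xy is the lexicographically first length-2 string in L(R) \ L(S).

xy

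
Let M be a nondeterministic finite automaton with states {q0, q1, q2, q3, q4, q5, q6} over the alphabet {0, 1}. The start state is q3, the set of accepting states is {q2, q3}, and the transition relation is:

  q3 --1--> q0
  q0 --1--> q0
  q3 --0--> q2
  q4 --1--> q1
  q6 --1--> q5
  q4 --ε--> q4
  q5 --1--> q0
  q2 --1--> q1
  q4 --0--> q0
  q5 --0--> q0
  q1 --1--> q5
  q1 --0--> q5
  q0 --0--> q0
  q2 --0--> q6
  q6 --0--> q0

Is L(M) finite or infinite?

finite

The useful states (reachable from q3 and able to reach an accepting state) are {q2, q3}.
Restricted to these states the transition graph has no cycle, so every accepting path has bounded length and L is finite.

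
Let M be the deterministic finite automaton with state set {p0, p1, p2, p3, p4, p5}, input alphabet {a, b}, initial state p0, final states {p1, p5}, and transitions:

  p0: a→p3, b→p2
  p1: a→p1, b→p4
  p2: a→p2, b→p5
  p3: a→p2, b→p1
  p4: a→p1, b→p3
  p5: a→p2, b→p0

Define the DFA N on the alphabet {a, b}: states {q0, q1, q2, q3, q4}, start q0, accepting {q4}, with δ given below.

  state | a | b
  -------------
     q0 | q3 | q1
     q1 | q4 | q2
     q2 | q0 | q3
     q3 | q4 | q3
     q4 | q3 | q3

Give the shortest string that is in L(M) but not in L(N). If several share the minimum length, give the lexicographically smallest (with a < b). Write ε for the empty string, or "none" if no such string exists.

The string ab is accepted by M but not by N.
No shorter string lies in the difference, and ab is the lexicographically first length-2 string in L(M) \ L(N).

ab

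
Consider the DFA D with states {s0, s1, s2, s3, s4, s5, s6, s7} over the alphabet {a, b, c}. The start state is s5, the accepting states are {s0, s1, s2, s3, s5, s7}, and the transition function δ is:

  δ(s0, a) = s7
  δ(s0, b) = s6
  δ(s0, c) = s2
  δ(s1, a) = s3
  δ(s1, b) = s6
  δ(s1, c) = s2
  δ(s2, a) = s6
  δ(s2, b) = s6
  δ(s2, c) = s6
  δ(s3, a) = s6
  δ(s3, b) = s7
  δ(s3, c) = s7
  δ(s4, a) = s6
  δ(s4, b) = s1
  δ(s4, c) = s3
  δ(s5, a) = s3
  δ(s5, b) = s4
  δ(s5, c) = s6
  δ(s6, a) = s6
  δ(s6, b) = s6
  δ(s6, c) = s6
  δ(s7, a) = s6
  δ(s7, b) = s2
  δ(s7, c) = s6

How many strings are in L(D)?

18

The useful subgraph on states {s1, s2, s3, s4, s5, s7} is acyclic, so L(D) is finite; the longest accepting path visits 6 useful states, giving maximum string length 5.
Counting accepting paths from s5 by length: 1 of length 0, 1 of length 1, 4 of length 2, 6 of length 3, 4 of length 4, 2 of length 5. Total 18.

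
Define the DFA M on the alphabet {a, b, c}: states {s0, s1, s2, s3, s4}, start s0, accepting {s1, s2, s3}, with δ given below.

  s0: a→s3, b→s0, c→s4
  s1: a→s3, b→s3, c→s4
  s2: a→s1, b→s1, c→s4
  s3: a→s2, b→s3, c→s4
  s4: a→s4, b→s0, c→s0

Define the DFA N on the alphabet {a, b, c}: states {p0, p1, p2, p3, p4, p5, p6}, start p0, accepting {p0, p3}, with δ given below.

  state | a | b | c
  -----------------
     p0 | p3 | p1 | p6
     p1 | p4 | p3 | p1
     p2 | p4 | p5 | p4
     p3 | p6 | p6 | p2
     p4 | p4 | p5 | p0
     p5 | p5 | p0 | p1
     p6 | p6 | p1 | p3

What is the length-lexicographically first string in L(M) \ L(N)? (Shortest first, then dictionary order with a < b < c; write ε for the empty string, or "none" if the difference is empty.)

aa

The string aa is accepted by M but not by N.
No shorter string lies in the difference, and aa is the lexicographically first length-2 string in L(M) \ L(N).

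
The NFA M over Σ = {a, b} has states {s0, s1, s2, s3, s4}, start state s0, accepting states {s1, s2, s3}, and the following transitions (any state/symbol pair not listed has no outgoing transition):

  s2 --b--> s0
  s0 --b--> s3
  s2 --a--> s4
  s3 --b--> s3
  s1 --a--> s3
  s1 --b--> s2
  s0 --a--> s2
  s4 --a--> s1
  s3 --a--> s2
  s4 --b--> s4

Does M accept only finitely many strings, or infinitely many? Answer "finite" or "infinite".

State s0 is reachable from the start and can reach an accepting state, and it lies on the cycle s0 → s2 → s0.
Traversing that cycle any number of times yields accepted strings of unbounded length, so the language is infinite.

infinite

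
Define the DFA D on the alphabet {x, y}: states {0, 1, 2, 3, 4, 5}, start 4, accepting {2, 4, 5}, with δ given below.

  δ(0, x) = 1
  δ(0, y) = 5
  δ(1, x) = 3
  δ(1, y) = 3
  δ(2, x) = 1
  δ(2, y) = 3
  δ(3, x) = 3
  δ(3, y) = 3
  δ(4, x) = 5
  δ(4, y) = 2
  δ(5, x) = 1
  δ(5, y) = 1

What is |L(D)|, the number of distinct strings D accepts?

3

The useful subgraph on states {2, 4, 5} is acyclic, so L(D) is finite; the longest accepting path visits 2 useful states, giving maximum string length 1.
Counting accepting paths from 4 by length: 1 of length 0, 2 of length 1. Total 3.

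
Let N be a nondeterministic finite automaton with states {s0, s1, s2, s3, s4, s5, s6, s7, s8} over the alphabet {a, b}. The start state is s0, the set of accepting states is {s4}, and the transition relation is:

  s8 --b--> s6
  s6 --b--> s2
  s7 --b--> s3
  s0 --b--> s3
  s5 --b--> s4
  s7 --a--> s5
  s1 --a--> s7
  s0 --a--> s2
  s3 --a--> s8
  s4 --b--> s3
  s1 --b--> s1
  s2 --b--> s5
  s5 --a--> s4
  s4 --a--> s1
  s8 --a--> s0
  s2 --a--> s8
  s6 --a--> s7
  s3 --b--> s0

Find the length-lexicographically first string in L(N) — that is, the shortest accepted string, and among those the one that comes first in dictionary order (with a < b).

aba

A breadth-first search from s0 reaches an accepting state first via the path s0 → s2 → s5 → s4 on input aba.
No string of length < 3 is accepted (BFS exhausts all shorter strings without reaching an accepting state), and aba is the lexicographically least accepting string of length 3.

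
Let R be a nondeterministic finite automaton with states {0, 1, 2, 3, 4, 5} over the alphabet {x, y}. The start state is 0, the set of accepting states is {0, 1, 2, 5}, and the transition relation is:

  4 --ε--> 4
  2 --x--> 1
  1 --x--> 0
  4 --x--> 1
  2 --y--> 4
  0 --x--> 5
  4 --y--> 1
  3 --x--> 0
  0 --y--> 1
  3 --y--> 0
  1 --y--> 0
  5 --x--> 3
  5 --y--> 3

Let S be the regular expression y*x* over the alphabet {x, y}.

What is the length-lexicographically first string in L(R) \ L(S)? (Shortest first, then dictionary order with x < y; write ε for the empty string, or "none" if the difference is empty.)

xxy

The string xxy is accepted by R but not by S.
No shorter string lies in the difference, and xxy is the lexicographically first length-3 string in L(R) \ L(S).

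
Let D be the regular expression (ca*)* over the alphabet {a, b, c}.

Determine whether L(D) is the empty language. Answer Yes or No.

No

The empty string ε matches the expression, so it belongs to L(D).
Since L(D) contains at least one string, it is not empty.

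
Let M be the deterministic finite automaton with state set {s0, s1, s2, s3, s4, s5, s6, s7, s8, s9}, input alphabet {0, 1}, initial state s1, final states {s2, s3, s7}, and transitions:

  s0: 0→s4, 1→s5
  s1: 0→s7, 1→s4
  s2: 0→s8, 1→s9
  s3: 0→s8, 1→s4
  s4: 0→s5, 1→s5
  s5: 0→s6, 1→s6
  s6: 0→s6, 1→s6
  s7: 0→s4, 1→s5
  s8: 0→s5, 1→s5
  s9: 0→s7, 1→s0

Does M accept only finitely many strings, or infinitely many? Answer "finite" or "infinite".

finite

The useful states (reachable from s1 and able to reach an accepting state) are {s1, s7}.
Restricted to these states the transition graph has no cycle, so every accepting path has bounded length and L is finite.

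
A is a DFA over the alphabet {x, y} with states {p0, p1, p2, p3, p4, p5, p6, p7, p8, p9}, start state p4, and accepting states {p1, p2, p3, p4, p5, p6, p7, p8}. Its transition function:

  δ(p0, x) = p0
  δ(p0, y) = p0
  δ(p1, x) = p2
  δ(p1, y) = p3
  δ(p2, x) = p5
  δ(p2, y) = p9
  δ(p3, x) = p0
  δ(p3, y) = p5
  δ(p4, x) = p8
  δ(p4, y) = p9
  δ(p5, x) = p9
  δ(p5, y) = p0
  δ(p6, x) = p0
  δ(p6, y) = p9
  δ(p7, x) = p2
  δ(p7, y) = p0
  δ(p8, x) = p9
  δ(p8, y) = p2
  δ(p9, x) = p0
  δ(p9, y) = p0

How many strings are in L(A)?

4

The useful subgraph on states {p2, p4, p5, p8} is acyclic, so L(A) is finite; the longest accepting path visits 4 useful states, giving maximum string length 3.
Counting accepting paths from p4 by length: 1 of length 0, 1 of length 1, 1 of length 2, 1 of length 3. Total 4.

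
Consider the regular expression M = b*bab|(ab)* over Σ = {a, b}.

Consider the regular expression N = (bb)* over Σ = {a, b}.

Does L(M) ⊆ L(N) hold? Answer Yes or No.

No

The string ab is in L(M) but not in L(N).
So L(M) ⊄ L(N).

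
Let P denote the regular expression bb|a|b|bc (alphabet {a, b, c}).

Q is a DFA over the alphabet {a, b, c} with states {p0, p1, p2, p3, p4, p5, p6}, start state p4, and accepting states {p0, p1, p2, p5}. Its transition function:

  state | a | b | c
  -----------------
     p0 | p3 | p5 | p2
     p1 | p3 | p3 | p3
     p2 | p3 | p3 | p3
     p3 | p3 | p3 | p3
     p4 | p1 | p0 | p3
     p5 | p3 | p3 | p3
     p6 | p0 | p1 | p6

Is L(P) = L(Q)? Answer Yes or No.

Converting the expression P to a DFA (subset construction, then merging equivalent states) gives the minimal DFA with states {r0, r1, r2, r3}, start state r0, accepting states {r1, r2} and transitions r0: a→r1, b→r2, c→r3; r1: a→r3, b→r3, c→r3; r2: a→r3, b→r1, c→r1; r3: a→r3, b→r3, c→r3.
Exploring the product automaton P × Q from the start pair (r0, p4), following both machines on each input symbol, reaches 6 state pairs: (r0, p4), (r1, p1), (r2, p0), (r3, p3), (r1, p5), (r1, p2).
P accepts in {r1, r2} and Q accepts in {p0, p1, p2, p5}. In every reachable pair the two components are either both accepting — (r1, p1), (r2, p0), (r1, p5), (r1, p2) — or both non-accepting, so no string is accepted by exactly one of the machines: L(P) \ L(Q) and L(Q) \ L(P) are both empty.
Hence every string is accepted by P iff it is accepted by Q, and the two languages coincide.

Yes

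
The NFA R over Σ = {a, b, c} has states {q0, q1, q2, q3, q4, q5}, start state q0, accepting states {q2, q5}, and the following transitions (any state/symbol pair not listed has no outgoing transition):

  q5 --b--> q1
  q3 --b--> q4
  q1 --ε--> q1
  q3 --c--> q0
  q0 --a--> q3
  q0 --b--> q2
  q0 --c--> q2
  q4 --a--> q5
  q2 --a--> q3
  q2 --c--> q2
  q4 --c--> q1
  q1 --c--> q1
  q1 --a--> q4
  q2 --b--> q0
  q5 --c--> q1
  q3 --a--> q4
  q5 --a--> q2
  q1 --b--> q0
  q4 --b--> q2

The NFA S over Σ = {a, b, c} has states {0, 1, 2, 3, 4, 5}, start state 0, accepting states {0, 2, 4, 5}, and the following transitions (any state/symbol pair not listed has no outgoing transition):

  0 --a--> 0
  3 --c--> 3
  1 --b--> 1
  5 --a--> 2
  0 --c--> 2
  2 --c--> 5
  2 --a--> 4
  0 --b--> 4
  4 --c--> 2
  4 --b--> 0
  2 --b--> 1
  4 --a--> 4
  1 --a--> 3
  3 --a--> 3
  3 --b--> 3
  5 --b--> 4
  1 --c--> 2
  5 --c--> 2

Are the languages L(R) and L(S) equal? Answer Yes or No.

No

The string acb is accepted by R but rejected by S.
So L(R) ≠ L(S).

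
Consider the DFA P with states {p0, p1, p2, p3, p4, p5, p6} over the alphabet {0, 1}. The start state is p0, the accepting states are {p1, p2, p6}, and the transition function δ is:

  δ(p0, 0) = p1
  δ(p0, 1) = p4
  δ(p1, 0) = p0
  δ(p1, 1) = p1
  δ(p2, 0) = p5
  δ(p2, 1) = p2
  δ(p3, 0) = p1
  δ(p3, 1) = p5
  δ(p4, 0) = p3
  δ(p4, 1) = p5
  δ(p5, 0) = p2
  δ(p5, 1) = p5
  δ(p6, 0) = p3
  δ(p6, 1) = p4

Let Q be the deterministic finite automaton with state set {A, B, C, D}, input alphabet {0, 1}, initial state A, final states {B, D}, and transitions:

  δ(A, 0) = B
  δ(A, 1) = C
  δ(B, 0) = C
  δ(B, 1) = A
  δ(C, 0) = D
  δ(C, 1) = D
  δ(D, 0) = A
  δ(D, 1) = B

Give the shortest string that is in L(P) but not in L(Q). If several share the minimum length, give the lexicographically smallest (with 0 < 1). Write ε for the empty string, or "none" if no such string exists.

The string 01 is accepted by P but not by Q.
No shorter string lies in the difference, and 01 is the lexicographically first length-2 string in L(P) \ L(Q).

01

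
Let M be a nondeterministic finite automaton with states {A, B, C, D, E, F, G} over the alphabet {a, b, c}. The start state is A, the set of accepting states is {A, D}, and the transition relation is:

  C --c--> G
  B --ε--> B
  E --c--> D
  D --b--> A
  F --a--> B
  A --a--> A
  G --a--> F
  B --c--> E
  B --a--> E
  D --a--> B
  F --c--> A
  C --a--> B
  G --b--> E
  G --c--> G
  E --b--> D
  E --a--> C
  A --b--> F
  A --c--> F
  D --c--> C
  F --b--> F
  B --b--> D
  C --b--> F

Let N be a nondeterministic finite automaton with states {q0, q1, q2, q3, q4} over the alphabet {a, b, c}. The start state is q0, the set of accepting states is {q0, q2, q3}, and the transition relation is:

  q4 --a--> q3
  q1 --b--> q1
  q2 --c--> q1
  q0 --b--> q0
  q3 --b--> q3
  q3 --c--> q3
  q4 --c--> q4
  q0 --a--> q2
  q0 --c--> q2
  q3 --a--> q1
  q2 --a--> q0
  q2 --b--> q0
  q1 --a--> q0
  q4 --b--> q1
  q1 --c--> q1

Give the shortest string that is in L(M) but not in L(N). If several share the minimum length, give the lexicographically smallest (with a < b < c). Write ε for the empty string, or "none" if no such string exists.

The string cc is accepted by M but not by N.
No shorter string lies in the difference, and cc is the lexicographically first length-2 string in L(M) \ L(N).

cc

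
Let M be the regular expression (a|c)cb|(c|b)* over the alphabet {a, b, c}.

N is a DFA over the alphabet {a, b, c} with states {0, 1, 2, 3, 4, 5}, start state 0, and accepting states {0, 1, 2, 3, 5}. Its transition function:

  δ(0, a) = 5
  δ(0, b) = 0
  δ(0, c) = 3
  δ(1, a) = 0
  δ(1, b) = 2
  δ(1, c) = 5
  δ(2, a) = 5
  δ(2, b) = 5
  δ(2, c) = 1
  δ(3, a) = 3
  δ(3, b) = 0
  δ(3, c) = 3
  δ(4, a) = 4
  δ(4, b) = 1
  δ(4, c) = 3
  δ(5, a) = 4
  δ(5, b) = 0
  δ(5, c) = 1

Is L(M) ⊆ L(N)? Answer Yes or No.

Yes

Converting the expression M to a DFA (subset construction, then merging equivalent states) gives the minimal DFA with states {m0, m1, m2, m3, m4, m5}, start state m0, accepting states {m0, m2, m5} and transitions m0: a→m1, b→m2, c→m2; m1: a→m3, b→m3, c→m4; m2: a→m3, b→m2, c→m2; m3: a→m3, b→m3, c→m3; m4: a→m3, b→m5, c→m3; m5: a→m3, b→m3, c→m3.
Exploring the product automaton M × N from the start pair (m0, 0), following both machines on each input symbol, reaches 12 state pairs: (m0, 0), (m1, 5), (m2, 0), (m2, 3), (m3, 4), (m3, 0), (m4, 1), (m3, 5), (m3, 3), (m3, 1), (m5, 2), (m3, 2).
M accepts in {m0, m2, m5} and N accepts in {0, 1, 2, 3, 5}. The reachable pairs whose M-component is accepting are (m0, 0), (m2, 0), (m2, 3), (m5, 2); in each of them the N-component is accepting too, so the product for L(M) \ L(N) (M-component accepting, N-component rejecting) has no reachable accepting pair and the difference is empty.
Hence every string in L(M) is also in L(N).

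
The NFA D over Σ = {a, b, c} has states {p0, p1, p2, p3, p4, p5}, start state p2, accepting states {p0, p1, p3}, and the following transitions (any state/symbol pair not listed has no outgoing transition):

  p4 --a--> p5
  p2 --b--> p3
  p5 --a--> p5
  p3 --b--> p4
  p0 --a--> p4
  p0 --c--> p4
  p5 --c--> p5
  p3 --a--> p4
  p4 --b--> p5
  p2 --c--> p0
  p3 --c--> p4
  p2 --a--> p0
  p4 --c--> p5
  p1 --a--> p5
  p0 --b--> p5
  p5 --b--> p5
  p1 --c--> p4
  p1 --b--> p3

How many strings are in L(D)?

The useful subgraph on states {p0, p2, p3} is acyclic, so L(D) is finite; the longest accepting path visits 2 useful states, giving maximum string length 1.
Counting accepting paths from p2 by length: 3 of length 1. Total 3.

3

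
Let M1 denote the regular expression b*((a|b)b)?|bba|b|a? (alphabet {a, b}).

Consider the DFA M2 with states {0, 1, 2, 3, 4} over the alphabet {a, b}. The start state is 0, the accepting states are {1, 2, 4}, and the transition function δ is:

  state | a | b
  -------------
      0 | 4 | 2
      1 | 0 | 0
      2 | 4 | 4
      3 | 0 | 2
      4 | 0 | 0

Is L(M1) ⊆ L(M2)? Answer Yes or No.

No

The empty string ε is in L(M1) but not in L(M2).
So L(M1) ⊄ L(M2).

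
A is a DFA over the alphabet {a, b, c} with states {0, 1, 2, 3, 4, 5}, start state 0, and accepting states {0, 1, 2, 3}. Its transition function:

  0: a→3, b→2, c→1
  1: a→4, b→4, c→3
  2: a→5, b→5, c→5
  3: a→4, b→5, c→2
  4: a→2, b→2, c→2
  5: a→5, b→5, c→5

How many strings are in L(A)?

The useful subgraph on states {0, 1, 2, 3, 4} is acyclic, so L(A) is finite; the longest accepting path visits 5 useful states, giving maximum string length 4.
Counting accepting paths from 0 by length: 1 of length 0, 3 of length 1, 2 of length 2, 10 of length 3, 3 of length 4. Total 19.

19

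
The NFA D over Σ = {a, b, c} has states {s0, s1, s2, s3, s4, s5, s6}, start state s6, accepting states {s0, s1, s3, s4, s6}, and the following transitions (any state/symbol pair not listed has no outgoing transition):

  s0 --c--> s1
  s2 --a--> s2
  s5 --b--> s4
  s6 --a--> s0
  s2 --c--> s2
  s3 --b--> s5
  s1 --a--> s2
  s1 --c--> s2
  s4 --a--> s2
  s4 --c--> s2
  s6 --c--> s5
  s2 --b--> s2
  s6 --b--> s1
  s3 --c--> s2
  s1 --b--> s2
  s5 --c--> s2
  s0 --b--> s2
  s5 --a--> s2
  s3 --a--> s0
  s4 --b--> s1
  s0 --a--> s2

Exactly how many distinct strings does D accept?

6

The useful subgraph on states {s0, s1, s4, s5, s6} is acyclic, so L(D) is finite; the longest accepting path visits 4 useful states, giving maximum string length 3.
Counting accepting paths from s6 by length: 1 of length 0, 2 of length 1, 2 of length 2, 1 of length 3. Total 6.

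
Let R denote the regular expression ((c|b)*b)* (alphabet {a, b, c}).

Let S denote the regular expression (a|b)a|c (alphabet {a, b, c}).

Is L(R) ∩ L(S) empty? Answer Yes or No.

Converting the expression R to a DFA (subset construction, then merging equivalent states) gives the minimal DFA with states {r0, r1, r2}, start state r0, accepting states {r0} and transitions r0: a→r1, b→r0, c→r2; r1: a→r1, b→r1, c→r1; r2: a→r1, b→r0, c→r2.
Converting the expression S to a DFA (subset construction, then merging equivalent states) gives the minimal DFA with states {s0, s1, s2, s3}, start state s0, accepting states {s2} and transitions s0: a→s1, b→s1, c→s2; s1: a→s2, b→s3, c→s3; s2: a→s3, b→s3, c→s3; s3: a→s3, b→s3, c→s3.
Exploring the product automaton R × S from the start pair (r0, s0), following both machines on each input symbol, reaches 8 state pairs: (r0, s0), (r1, s1), (r0, s1), (r2, s2), (r1, s2), (r1, s3), (r0, s3), (r2, s3).
R accepts in {r0} and S accepts in {s2}; no reachable pair has both components accepting, so no string drives both machines to acceptance simultaneously and L(R) ∩ L(S) = ∅.
So no string is accepted by both, and the intersection is empty.

Yes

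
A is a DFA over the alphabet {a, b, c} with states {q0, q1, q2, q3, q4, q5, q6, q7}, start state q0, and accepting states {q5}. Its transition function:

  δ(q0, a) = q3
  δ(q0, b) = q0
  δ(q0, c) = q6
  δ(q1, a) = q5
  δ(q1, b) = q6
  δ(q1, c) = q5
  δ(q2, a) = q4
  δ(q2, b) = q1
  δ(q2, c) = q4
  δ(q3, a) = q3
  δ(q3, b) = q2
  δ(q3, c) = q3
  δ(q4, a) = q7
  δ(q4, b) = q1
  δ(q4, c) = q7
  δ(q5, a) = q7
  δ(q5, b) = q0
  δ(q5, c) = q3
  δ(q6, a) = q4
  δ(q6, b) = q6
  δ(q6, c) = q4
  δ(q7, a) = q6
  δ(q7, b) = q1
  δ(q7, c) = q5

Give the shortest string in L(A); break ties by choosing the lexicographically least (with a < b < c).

abba

A breadth-first search from q0 reaches an accepting state first via the path q0 → q3 → q2 → q1 → q5 on input abba.
No string of length < 4 is accepted (BFS exhausts all shorter strings without reaching an accepting state), and abba is the lexicographically least accepting string of length 4.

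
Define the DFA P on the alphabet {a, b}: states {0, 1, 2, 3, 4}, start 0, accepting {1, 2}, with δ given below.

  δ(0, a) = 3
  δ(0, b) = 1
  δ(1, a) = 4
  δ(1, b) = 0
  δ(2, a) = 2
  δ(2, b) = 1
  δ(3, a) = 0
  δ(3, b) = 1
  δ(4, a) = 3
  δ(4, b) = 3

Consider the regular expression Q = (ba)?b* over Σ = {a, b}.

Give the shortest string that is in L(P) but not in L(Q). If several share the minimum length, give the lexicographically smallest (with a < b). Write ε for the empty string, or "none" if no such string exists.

ab

The string ab is accepted by P but not by Q.
No shorter string lies in the difference, and ab is the lexicographically first length-2 string in L(P) \ L(Q).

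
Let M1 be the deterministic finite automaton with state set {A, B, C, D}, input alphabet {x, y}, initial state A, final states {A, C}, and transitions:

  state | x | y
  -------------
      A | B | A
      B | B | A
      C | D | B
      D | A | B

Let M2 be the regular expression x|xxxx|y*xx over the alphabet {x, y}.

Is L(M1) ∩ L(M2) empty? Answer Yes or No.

Converting the expression M2 to a DFA (subset construction, then merging equivalent states) gives the minimal DFA with states {r0, r1, r2, r3, r4, r5, r6}, start state r0, accepting states {r1, r3, r6} and transitions r0: x→r1, y→r2; r1: x→r3, y→r4; r2: x→r5, y→r2; r3: x→r5, y→r4; r4: x→r4, y→r4; r5: x→r6, y→r4; r6: x→r4, y→r4.
Exploring the product automaton M1 × M2 from the start pair (A, r0), following both machines on each input symbol, reaches 8 state pairs: (A, r0), (B, r1), (A, r2), (B, r3), (A, r4), (B, r5), (B, r4), (B, r6).
M1 accepts in {A, C} and M2 accepts in {r1, r3, r6}; no reachable pair has both components accepting, so no string drives both machines to acceptance simultaneously and L(M1) ∩ L(M2) = ∅.
So no string is accepted by both, and the intersection is empty.

Yes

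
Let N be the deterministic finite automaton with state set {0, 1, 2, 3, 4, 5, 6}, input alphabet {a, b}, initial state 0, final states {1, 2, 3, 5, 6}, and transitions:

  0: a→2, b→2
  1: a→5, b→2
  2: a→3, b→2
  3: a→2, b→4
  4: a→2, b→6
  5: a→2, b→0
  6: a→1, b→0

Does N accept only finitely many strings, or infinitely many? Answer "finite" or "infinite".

State 2 is reachable from the start and can reach an accepting state, and it lies on the cycle 2 → 2.
Traversing that cycle any number of times yields accepted strings of unbounded length, so the language is infinite.

infinite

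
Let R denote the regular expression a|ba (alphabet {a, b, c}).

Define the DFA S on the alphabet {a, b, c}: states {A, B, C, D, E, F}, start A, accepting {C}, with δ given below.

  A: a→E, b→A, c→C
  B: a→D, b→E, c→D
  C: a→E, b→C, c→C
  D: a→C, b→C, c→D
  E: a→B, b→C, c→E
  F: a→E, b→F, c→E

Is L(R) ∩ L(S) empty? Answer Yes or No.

Yes

Converting the expression R to a DFA (subset construction, then merging equivalent states) gives the minimal DFA with states {r0, r1, r2, r3}, start state r0, accepting states {r1} and transitions r0: a→r1, b→r2, c→r3; r1: a→r3, b→r3, c→r3; r2: a→r1, b→r3, c→r3; r3: a→r3, b→r3, c→r3.
Exploring the product automaton R × S from the start pair (r0, A), following both machines on each input symbol, reaches 8 state pairs: (r0, A), (r1, E), (r2, A), (r3, C), (r3, B), (r3, E), (r3, A), (r3, D).
R accepts in {r1} and S accepts in {C}; no reachable pair has both components accepting, so no string drives both machines to acceptance simultaneously and L(R) ∩ L(S) = ∅.
So no string is accepted by both, and the intersection is empty.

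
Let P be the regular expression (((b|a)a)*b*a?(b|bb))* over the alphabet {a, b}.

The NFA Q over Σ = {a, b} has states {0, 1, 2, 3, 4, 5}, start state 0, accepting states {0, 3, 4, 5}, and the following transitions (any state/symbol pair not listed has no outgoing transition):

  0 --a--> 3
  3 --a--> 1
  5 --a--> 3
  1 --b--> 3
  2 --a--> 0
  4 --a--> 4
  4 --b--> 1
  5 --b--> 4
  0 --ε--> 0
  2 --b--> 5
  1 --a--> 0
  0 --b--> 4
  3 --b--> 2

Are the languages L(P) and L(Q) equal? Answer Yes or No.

No

The string ab is accepted by P but rejected by Q.
So L(P) ≠ L(Q).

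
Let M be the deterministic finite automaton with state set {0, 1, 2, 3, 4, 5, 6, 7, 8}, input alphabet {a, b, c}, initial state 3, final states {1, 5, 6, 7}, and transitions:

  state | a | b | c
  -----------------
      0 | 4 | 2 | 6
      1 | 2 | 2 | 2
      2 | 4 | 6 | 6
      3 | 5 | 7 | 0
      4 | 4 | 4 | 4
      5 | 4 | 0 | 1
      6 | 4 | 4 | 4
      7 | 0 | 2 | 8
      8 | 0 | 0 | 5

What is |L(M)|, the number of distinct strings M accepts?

37

The useful subgraph on states {0, 1, 2, 3, 5, 6, 7, 8} is acyclic, so L(M) is finite; the longest accepting path visits 7 useful states, giving maximum string length 6.
Counting accepting paths from 3 by length: 2 of length 1, 2 of length 2, 7 of length 3, 13 of length 4, 5 of length 5, 8 of length 6. Total 37.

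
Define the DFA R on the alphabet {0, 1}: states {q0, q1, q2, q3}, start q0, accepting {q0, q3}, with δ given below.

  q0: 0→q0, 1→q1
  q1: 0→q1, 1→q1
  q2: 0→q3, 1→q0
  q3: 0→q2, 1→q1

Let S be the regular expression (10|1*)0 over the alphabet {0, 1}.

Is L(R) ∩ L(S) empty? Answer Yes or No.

No

The string 0 is accepted by both R and S.
Hence L(R) ∩ L(S) ≠ ∅.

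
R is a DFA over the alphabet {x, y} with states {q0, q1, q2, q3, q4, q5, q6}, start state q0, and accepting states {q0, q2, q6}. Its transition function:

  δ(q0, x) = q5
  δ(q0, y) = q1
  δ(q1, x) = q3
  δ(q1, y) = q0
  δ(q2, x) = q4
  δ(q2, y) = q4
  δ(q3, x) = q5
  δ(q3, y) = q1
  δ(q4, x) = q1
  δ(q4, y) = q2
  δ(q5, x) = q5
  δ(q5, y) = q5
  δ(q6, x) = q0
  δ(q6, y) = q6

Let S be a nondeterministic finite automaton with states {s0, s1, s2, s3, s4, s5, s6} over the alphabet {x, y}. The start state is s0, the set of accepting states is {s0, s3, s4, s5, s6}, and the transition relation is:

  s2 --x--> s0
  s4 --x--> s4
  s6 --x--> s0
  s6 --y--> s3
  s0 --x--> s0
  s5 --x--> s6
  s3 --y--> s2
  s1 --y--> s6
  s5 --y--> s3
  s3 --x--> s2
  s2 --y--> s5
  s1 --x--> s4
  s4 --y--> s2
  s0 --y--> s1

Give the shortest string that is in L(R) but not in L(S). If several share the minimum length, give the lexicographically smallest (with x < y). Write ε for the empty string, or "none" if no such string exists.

The string yyyy is accepted by R but not by S.
No shorter string lies in the difference, and yyyy is the lexicographically first length-4 string in L(R) \ L(S).

yyyy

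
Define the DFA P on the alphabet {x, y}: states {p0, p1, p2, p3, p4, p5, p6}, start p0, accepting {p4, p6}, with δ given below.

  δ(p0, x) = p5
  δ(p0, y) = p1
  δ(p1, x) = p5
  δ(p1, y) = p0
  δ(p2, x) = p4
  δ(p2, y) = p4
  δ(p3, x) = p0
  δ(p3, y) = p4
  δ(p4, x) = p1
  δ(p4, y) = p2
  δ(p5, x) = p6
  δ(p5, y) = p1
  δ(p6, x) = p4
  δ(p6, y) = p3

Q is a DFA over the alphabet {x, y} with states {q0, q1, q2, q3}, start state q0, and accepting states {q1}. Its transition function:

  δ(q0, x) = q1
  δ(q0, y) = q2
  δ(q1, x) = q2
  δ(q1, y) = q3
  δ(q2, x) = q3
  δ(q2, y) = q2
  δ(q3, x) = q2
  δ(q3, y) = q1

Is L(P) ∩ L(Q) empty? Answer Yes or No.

Exploring the product automaton P × Q from the start pair (p0, q0), following both machines on each input symbol, reaches 18 state pairs: (p0, q0), (p5, q1), (p1, q2), (p6, q2), (p1, q3), (p5, q3), (p0, q2), (p4, q3), (p3, q2), (p5, q2), (p0, q1), (p1, q1), (p2, q1), (p0, q3), (p4, q2), (p6, q3), (p2, q2), (p3, q1).
P accepts in {p4, p6} and Q accepts in {q1}; no reachable pair has both components accepting, so no string drives both machines to acceptance simultaneously and L(P) ∩ L(Q) = ∅.
So no string is accepted by both, and the intersection is empty.

Yes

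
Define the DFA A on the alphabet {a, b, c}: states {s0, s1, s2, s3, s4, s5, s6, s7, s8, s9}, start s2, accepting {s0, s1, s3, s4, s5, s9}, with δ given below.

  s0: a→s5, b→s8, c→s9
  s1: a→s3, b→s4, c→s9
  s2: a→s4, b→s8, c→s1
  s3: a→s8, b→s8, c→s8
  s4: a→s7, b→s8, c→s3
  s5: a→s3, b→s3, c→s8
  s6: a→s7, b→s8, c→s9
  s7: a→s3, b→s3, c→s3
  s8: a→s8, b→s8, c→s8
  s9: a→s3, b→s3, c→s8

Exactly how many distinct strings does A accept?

The useful subgraph on states {s1, s2, s3, s4, s7, s9} is acyclic, so L(A) is finite; the longest accepting path visits 5 useful states, giving maximum string length 4.
Counting accepting paths from s2 by length: 2 of length 1, 4 of length 2, 6 of length 3, 3 of length 4. Total 15.

15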